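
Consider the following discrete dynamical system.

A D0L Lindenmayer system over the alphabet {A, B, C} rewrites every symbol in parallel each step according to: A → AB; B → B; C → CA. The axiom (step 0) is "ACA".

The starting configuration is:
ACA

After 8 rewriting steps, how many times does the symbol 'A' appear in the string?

10

0) ACA
1) ABCAAB
2) ABBCAABABB
3) ABBBCAABABBABBB
4) ABBBBCAABABBABBBABBBB
5) ABBBBBCAABABBABBBABBBBABBBBB
6) ABBBBBBCAABABBABBBABBBBABBBBBABBBBBB
7) ABBBBBBBCAABABBABBBABBBBABBBBBABBBBBBABBBBBBB
8) ABBBBBBBBCAABABBABBBABBBBABBBBBABBBBBBABBBBBBBABBBBBBBB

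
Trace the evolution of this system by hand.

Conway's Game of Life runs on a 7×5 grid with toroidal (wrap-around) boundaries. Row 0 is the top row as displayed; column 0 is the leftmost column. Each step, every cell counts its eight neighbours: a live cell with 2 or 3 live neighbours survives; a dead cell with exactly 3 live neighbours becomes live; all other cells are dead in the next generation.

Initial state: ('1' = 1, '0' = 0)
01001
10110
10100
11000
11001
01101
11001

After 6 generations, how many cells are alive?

0) 01001
10110
10100
11000
11001
01101
11001
1) 00000
10110
10110
00100
00011
00100
00001
2) 00011
00110
00000
01100
00110
00001
00000
3) 00111
00111
01010
01110
01110
00010
00011
4) 10000
11000
11000
10001
01001
00000
00000
5) 11000
00001
00000
00001
00001
00000
00000
6) 10000
10000
00000
00000
00000
00000
00000

2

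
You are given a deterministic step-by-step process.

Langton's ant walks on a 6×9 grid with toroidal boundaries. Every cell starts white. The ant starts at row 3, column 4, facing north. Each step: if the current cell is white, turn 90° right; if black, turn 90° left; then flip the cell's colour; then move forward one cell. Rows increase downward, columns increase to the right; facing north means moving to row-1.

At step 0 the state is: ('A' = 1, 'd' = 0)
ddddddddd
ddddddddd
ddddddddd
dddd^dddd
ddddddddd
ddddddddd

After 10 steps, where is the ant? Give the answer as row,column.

0) ddddddddd
ddddddddd
ddddddddd
dddd^dddd
ddddddddd
ddddddddd
1) ddddddddd
ddddddddd
ddddddddd
ddddA>ddd
ddddddddd
ddddddddd
2) ddddddddd
ddddddddd
ddddddddd
ddddAAddd
dddddvddd
ddddddddd
3) ddddddddd
ddddddddd
ddddddddd
ddddAAddd
dddd<Addd
ddddddddd
4) ddddddddd
ddddddddd
ddddddddd
dddd^Addd
ddddAAddd
ddddddddd
5) ddddddddd
ddddddddd
ddddddddd
ddd<dAddd
ddddAAddd
ddddddddd
6) ddddddddd
ddddddddd
ddd^ddddd
dddAdAddd
ddddAAddd
ddddddddd
7) ddddddddd
ddddddddd
dddA>dddd
dddAdAddd
ddddAAddd
ddddddddd
8) ddddddddd
ddddddddd
dddAAdddd
dddAvAddd
ddddAAddd
ddddddddd
9) ddddddddd
ddddddddd
dddAAdddd
ddd<AAddd
ddddAAddd
ddddddddd
10) ddddddddd
ddddddddd
dddAAdddd
ddddAAddd
dddvAAddd
ddddddddd

4,3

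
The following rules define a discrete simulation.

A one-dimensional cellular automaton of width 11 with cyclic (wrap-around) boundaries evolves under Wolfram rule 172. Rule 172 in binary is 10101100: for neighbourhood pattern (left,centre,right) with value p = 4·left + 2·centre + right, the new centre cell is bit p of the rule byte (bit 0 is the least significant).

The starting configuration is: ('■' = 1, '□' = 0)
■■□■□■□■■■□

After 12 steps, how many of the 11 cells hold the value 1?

step 0: ■■□■□■□■■■□
step 1: ■□■■■■■■■□■
step 2: □■■■■■■■□■■
step 3: ■■■■■■■□■■□
step 4: ■■■■■■□■■□■
step 5: ■■■■■□■■□■■
step 6: ■■■■□■■□■■■
step 7: ■■■□■■□■■■■
step 8: ■■□■■□■■■■■
step 9: ■□■■□■■■■■■
step 10: □■■□■■■■■■■
step 11: ■■□■■■■■■■□
step 12: ■□■■■■■■■□■

9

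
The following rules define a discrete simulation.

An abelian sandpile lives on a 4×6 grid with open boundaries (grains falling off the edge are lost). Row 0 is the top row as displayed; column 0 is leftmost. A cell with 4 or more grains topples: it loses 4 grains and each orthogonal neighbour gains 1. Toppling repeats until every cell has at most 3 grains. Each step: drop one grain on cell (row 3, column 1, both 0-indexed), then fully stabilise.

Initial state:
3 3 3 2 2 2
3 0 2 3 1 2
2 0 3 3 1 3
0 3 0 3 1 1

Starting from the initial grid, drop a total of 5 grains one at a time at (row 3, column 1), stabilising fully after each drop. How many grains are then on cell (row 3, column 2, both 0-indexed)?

t=0: 3 3 3 2 2 2
3 0 2 3 1 2
2 0 3 3 1 3
0 3 0 3 1 1
t=1: 3 3 3 2 2 2
3 0 2 3 1 2
2 1 3 3 1 3
1 0 1 3 1 1
t=2: 3 3 3 2 2 2
3 0 2 3 1 2
2 1 3 3 1 3
1 1 1 3 1 1
t=3: 3 3 3 2 2 2
3 0 2 3 1 2
2 1 3 3 1 3
1 2 1 3 1 1
t=4: 3 3 3 2 2 2
3 0 2 3 1 2
2 1 3 3 1 3
1 3 1 3 1 1
t=5: 3 3 3 2 2 2
3 0 2 3 1 2
2 2 3 3 1 3
2 0 2 3 1 1

2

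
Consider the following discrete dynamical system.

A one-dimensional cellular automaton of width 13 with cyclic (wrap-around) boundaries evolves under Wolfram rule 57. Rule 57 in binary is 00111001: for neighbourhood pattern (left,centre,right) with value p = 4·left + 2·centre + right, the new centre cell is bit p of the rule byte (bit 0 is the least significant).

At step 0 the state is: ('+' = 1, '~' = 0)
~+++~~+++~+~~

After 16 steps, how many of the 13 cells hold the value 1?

gen 0: ~+++~~+++~+~~
gen 1: ~+~~+~+~~+~++
gen 2: +~+~~+~+~~++~
gen 3: ~+~+~~+~+~+~+
gen 4: +~+~+~~+~+~+~
gen 5: ~+~+~+~~+~+~+
gen 6: +~+~+~+~~+~+~
gen 7: ~+~+~+~+~~+~+
gen 8: +~+~+~+~+~~+~
gen 9: ~+~+~+~+~+~~+
gen 10: +~+~+~+~+~+~~
gen 11: ~+~+~+~+~+~+~
gen 12: ~~+~+~+~+~+~+
gen 13: +~~+~+~+~+~+~
gen 14: ~+~~+~+~+~+~+
gen 15: +~+~~+~+~+~+~
gen 16: ~+~+~~+~+~+~+

6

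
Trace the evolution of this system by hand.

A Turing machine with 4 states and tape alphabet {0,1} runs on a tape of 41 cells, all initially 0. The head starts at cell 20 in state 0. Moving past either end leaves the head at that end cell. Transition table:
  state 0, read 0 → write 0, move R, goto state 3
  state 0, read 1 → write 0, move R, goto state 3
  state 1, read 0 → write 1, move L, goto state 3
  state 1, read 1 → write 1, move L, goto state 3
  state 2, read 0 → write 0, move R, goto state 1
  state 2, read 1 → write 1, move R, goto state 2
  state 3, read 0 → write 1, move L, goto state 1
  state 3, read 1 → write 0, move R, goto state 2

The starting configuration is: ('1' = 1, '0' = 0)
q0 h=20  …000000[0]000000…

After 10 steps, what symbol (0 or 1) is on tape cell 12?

0) q0 h=20  …000000[0]000000…
1) q3 h=21  …000000[0]000000…
2) q1 h=20  …000000[0]100000…
3) q3 h=19  …000000[0]110000…
4) q1 h=18  …000000[0]111000…
5) q3 h=17  …000000[0]111100…
6) q1 h=16  …000000[0]111110…
7) q3 h=15  …000000[0]111111…
8) q1 h=14  …000000[0]111111…
9) q3 h=13  …000000[0]111111…
10) q1 h=12  …000000[0]111111…

0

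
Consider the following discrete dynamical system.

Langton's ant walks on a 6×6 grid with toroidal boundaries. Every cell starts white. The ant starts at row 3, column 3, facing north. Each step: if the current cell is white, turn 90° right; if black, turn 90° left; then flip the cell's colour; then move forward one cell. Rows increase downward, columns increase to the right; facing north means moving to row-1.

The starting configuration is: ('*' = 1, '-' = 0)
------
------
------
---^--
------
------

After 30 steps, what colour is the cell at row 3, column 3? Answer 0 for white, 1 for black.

0

step 0: ------
------
------
---^--
------
------
step 1: ------
------
------
---*>-
------
------
step 2: ------
------
------
---**-
----v-
------
step 3: ------
------
------
---**-
---<*-
------
step 4: ------
------
------
---^*-
---**-
------
step 5: ------
------
------
--<-*-
---**-
------
step 6: ------
------
--^---
--*-*-
---**-
------
step 7: ------
------
--*>--
--*-*-
---**-
------
step 8: ------
------
--**--
--*v*-
---**-
------
step 9: ------
------
--**--
--<**-
---**-
------
step 10: ------
------
--**--
---**-
--v**-
------
step 11: ------
------
--**--
---**-
-<***-
------
step 12: ------
------
--**--
-^-**-
-****-
------
step 13: ------
------
--**--
-*>**-
-****-
------
step 14: ------
------
--**--
-****-
-*v**-
------
step 15: ------
------
--**--
-****-
-*->*-
------
step 16: ------
------
--**--
-**^*-
-*--*-
------
step 17: ------
------
--**--
-*<-*-
-*--*-
------
step 18: ------
------
--**--
-*--*-
-*v-*-
------
step 19: ------
------
--**--
-*--*-
-<*-*-
------
step 20: ------
------
--**--
-*--*-
--*-*-
-v----
step 21: ------
------
--**--
-*--*-
--*-*-
<*----
step 22: ------
------
--**--
-*--*-
^-*-*-
**----
step 23: ------
------
--**--
-*--*-
*>*-*-
**----
step 24: ------
------
--**--
-*--*-
***-*-
*v----
step 25: ------
------
--**--
-*--*-
***-*-
*->---
step 26: --v---
------
--**--
-*--*-
***-*-
*-*---
step 27: -<*---
------
--**--
-*--*-
***-*-
*-*---
step 28: -**---
------
--**--
-*--*-
***-*-
*^*---
step 29: -**---
------
--**--
-*--*-
***-*-
**>---
step 30: -**---
------
--**--
-*--*-
**^-*-
**----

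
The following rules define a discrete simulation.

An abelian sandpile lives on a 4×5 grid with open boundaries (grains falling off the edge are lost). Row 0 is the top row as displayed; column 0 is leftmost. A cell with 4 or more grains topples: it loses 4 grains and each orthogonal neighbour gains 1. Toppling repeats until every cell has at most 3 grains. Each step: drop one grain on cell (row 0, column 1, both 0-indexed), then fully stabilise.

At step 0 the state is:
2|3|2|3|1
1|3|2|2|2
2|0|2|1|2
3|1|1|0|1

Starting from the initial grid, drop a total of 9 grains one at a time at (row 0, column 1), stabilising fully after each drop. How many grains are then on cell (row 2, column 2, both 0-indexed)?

t=0: 2|3|2|3|1
1|3|2|2|2
2|0|2|1|2
3|1|1|0|1
t=1: 3|1|3|3|1
2|0|3|2|2
2|1|2|1|2
3|1|1|0|1
t=2: 3|2|3|3|1
2|0|3|2|2
2|1|2|1|2
3|1|1|0|1
t=3: 3|3|3|3|1
2|0|3|2|2
2|1|2|1|2
3|1|1|0|1
t=4: 0|2|2|1|2
3|2|1|0|3
2|1|3|2|2
3|1|1|0|1
t=5: 0|3|2|1|2
3|2|1|0|3
2|1|3|2|2
3|1|1|0|1
t=6: 1|0|3|1|2
3|3|1|0|3
2|1|3|2|2
3|1|1|0|1
t=7: 1|1|3|1|2
3|3|1|0|3
2|1|3|2|2
3|1|1|0|1
t=8: 1|2|3|1|2
3|3|1|0|3
2|1|3|2|2
3|1|1|0|1
t=9: 1|3|3|1|2
3|3|1|0|3
2|1|3|2|2
3|1|1|0|1

3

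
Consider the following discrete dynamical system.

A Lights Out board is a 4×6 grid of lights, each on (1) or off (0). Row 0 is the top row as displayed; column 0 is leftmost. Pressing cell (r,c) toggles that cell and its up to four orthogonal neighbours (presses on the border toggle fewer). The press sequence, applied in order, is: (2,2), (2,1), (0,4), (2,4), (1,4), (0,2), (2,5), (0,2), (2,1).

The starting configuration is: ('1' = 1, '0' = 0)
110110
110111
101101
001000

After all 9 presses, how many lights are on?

k=0  110110
110111
101101
001000
k=1  110110
111111
110001
000000
k=2  110110
101111
001001
010000
k=3  110001
101101
001001
010000
k=4  110001
101111
001110
010010
k=5  110011
101000
001100
010010
k=6  101111
100000
001100
010010
k=7  101111
100001
001111
010011
k=8  110011
101001
001111
010011
k=9  110011
111001
110111
000011

15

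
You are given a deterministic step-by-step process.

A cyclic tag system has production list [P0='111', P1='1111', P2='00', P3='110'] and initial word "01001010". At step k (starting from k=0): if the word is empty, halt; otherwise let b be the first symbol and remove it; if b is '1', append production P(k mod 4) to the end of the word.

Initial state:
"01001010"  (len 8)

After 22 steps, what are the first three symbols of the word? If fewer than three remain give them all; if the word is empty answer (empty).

110

step 0: "01001010"  (len 8)
step 1: "1001010"  (len 7)
step 2: "0010101111"  (len 10)
step 3: "010101111"  (len 9)
step 4: "10101111"  (len 8)
step 5: "0101111111"  (len 10)
step 6: "101111111"  (len 9)
step 7: "0111111100"  (len 10)
step 8: "111111100"  (len 9)
step 9: "11111100111"  (len 11)
step 10: "11111001111111"  (len 14)
step 11: "111100111111100"  (len 15)
step 12: "11100111111100110"  (len 17)
step 13: "1100111111100110111"  (len 19)
step 14: "1001111111001101111111"  (len 22)
step 15: "00111111100110111111100"  (len 23)
step 16: "0111111100110111111100"  (len 22)
step 17: "111111100110111111100"  (len 21)
step 18: "111111001101111111001111"  (len 24)
step 19: "1111100110111111100111100"  (len 25)
step 20: "111100110111111100111100110"  (len 27)
step 21: "11100110111111100111100110111"  (len 29)
step 22: "11001101111111001111001101111111"  (len 32)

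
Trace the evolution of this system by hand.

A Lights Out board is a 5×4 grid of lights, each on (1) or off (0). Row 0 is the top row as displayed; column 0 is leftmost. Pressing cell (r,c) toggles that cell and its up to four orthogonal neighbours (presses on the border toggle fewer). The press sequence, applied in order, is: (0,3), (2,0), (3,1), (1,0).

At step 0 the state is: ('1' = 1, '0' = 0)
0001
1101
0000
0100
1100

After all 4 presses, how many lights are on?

5

t=0: 0001
1101
0000
0100
1100
t=1: 0010
1100
0000
0100
1100
t=2: 0010
0100
1100
1100
1100
t=3: 0010
0100
1000
0010
1000
t=4: 1010
1000
0000
0010
1000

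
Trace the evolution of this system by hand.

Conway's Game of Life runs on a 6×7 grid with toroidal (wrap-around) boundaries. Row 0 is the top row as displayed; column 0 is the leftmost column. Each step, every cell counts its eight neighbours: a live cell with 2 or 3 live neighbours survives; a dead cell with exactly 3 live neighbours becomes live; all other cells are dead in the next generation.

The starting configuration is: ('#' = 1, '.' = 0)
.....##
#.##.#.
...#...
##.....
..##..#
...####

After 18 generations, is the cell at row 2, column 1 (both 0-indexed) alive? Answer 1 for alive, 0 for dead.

1

k=0  .....##
#.##.#.
...#...
##.....
..##..#
...####
k=1  #.#....
..##.#.
#..##.#
##.#...
.###..#
#.##...
k=2  ....#.#
#.#..#.
#....##
.....#.
....#.#
#.....#
k=3  .#.....
##..#..
##..##.
#...#..
#.....#
#.....#
k=4  .#....#
..#.###
...###.
....#..
.#...#.
.#....#
k=5  .##...#
#.#...#
......#
...#...
#....#.
.##..##
k=6  ...#...
..#..##
#.....#
......#
###.##.
..#..#.
k=7  ..#####
#....##
#......
.......
######.
..#..##
k=8  .###...
##.#...
#......
#.###.#
######.
.......
k=9  ##.#...
#..#...
....#..
.......
#....#.
#......
k=10  ###...#
#####..
.......
.......
......#
#......
k=11  ......#
...#..#
.###...
.......
.......
.......
k=12  .......
#..#...
..##...
..#....
.......
.......
k=13  .......
..##...
.###...
..##...
.......
.......
k=14  .......
.#.#...
.#..#..
.#.#...
.......
.......
k=15  .......
..#....
##.##..
..#....
.......
.......
k=16  .......
.###...
.#.#...
.###...
.......
.......
k=17  ..#....
.#.#...
#...#..
.#.#...
..#....
.......
k=18  ..#....
.###...
##.##..
.###...
..#....
.......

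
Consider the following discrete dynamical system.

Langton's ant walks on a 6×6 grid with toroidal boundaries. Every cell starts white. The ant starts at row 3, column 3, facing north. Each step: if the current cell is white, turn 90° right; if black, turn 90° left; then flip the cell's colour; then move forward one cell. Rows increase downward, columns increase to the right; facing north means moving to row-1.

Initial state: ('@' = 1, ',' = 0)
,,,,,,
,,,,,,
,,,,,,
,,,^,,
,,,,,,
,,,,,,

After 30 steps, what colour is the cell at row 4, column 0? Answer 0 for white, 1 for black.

1

0) ,,,,,,
,,,,,,
,,,,,,
,,,^,,
,,,,,,
,,,,,,
1) ,,,,,,
,,,,,,
,,,,,,
,,,@>,
,,,,,,
,,,,,,
2) ,,,,,,
,,,,,,
,,,,,,
,,,@@,
,,,,v,
,,,,,,
3) ,,,,,,
,,,,,,
,,,,,,
,,,@@,
,,,<@,
,,,,,,
4) ,,,,,,
,,,,,,
,,,,,,
,,,^@,
,,,@@,
,,,,,,
5) ,,,,,,
,,,,,,
,,,,,,
,,<,@,
,,,@@,
,,,,,,
6) ,,,,,,
,,,,,,
,,^,,,
,,@,@,
,,,@@,
,,,,,,
7) ,,,,,,
,,,,,,
,,@>,,
,,@,@,
,,,@@,
,,,,,,
8) ,,,,,,
,,,,,,
,,@@,,
,,@v@,
,,,@@,
,,,,,,
9) ,,,,,,
,,,,,,
,,@@,,
,,<@@,
,,,@@,
,,,,,,
10) ,,,,,,
,,,,,,
,,@@,,
,,,@@,
,,v@@,
,,,,,,
11) ,,,,,,
,,,,,,
,,@@,,
,,,@@,
,<@@@,
,,,,,,
12) ,,,,,,
,,,,,,
,,@@,,
,^,@@,
,@@@@,
,,,,,,
13) ,,,,,,
,,,,,,
,,@@,,
,@>@@,
,@@@@,
,,,,,,
14) ,,,,,,
,,,,,,
,,@@,,
,@@@@,
,@v@@,
,,,,,,
15) ,,,,,,
,,,,,,
,,@@,,
,@@@@,
,@,>@,
,,,,,,
16) ,,,,,,
,,,,,,
,,@@,,
,@@^@,
,@,,@,
,,,,,,
17) ,,,,,,
,,,,,,
,,@@,,
,@<,@,
,@,,@,
,,,,,,
18) ,,,,,,
,,,,,,
,,@@,,
,@,,@,
,@v,@,
,,,,,,
19) ,,,,,,
,,,,,,
,,@@,,
,@,,@,
,<@,@,
,,,,,,
20) ,,,,,,
,,,,,,
,,@@,,
,@,,@,
,,@,@,
,v,,,,
21) ,,,,,,
,,,,,,
,,@@,,
,@,,@,
,,@,@,
<@,,,,
22) ,,,,,,
,,,,,,
,,@@,,
,@,,@,
^,@,@,
@@,,,,
23) ,,,,,,
,,,,,,
,,@@,,
,@,,@,
@>@,@,
@@,,,,
24) ,,,,,,
,,,,,,
,,@@,,
,@,,@,
@@@,@,
@v,,,,
25) ,,,,,,
,,,,,,
,,@@,,
,@,,@,
@@@,@,
@,>,,,
26) ,,v,,,
,,,,,,
,,@@,,
,@,,@,
@@@,@,
@,@,,,
27) ,<@,,,
,,,,,,
,,@@,,
,@,,@,
@@@,@,
@,@,,,
28) ,@@,,,
,,,,,,
,,@@,,
,@,,@,
@@@,@,
@^@,,,
29) ,@@,,,
,,,,,,
,,@@,,
,@,,@,
@@@,@,
@@>,,,
30) ,@@,,,
,,,,,,
,,@@,,
,@,,@,
@@^,@,
@@,,,,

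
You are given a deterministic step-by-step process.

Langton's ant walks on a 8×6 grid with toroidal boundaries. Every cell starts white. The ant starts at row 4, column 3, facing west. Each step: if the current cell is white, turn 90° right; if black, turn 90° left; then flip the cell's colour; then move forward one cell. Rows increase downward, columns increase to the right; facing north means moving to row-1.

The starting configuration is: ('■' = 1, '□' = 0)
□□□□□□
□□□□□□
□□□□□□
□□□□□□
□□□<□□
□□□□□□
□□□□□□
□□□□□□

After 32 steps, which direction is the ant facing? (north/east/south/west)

east

[0] □□□□□□
□□□□□□
□□□□□□
□□□□□□
□□□<□□
□□□□□□
□□□□□□
□□□□□□
[1] □□□□□□
□□□□□□
□□□□□□
□□□^□□
□□□■□□
□□□□□□
□□□□□□
□□□□□□
[2] □□□□□□
□□□□□□
□□□□□□
□□□■>□
□□□■□□
□□□□□□
□□□□□□
□□□□□□
[3] □□□□□□
□□□□□□
□□□□□□
□□□■■□
□□□■v□
□□□□□□
□□□□□□
□□□□□□
[4] □□□□□□
□□□□□□
□□□□□□
□□□■■□
□□□<■□
□□□□□□
□□□□□□
□□□□□□
[5] □□□□□□
□□□□□□
□□□□□□
□□□■■□
□□□□■□
□□□v□□
□□□□□□
□□□□□□
[6] □□□□□□
□□□□□□
□□□□□□
□□□■■□
□□□□■□
□□<■□□
□□□□□□
□□□□□□
[7] □□□□□□
□□□□□□
□□□□□□
□□□■■□
□□^□■□
□□■■□□
□□□□□□
□□□□□□
[8] □□□□□□
□□□□□□
□□□□□□
□□□■■□
□□■>■□
□□■■□□
□□□□□□
□□□□□□
[9] □□□□□□
□□□□□□
□□□□□□
□□□■■□
□□■■■□
□□■v□□
□□□□□□
□□□□□□
[10] □□□□□□
□□□□□□
□□□□□□
□□□■■□
□□■■■□
□□■□>□
□□□□□□
□□□□□□
[11] □□□□□□
□□□□□□
□□□□□□
□□□■■□
□□■■■□
□□■□■□
□□□□v□
□□□□□□
[12] □□□□□□
□□□□□□
□□□□□□
□□□■■□
□□■■■□
□□■□■□
□□□<■□
□□□□□□
[13] □□□□□□
□□□□□□
□□□□□□
□□□■■□
□□■■■□
□□■^■□
□□□■■□
□□□□□□
[14] □□□□□□
□□□□□□
□□□□□□
□□□■■□
□□■■■□
□□■■>□
□□□■■□
□□□□□□
[15] □□□□□□
□□□□□□
□□□□□□
□□□■■□
□□■■^□
□□■■□□
□□□■■□
□□□□□□
[16] □□□□□□
□□□□□□
□□□□□□
□□□■■□
□□■<□□
□□■■□□
□□□■■□
□□□□□□
[17] □□□□□□
□□□□□□
□□□□□□
□□□■■□
□□■□□□
□□■v□□
□□□■■□
□□□□□□
[18] □□□□□□
□□□□□□
□□□□□□
□□□■■□
□□■□□□
□□■□>□
□□□■■□
□□□□□□
[19] □□□□□□
□□□□□□
□□□□□□
□□□■■□
□□■□□□
□□■□■□
□□□■v□
□□□□□□
[20] □□□□□□
□□□□□□
□□□□□□
□□□■■□
□□■□□□
□□■□■□
□□□■□>
□□□□□□
[21] □□□□□□
□□□□□□
□□□□□□
□□□■■□
□□■□□□
□□■□■□
□□□■□■
□□□□□v
[22] □□□□□□
□□□□□□
□□□□□□
□□□■■□
□□■□□□
□□■□■□
□□□■□■
□□□□<■
[23] □□□□□□
□□□□□□
□□□□□□
□□□■■□
□□■□□□
□□■□■□
□□□■^■
□□□□■■
[24] □□□□□□
□□□□□□
□□□□□□
□□□■■□
□□■□□□
□□■□■□
□□□■■>
□□□□■■
[25] □□□□□□
□□□□□□
□□□□□□
□□□■■□
□□■□□□
□□■□■^
□□□■■□
□□□□■■
[26] □□□□□□
□□□□□□
□□□□□□
□□□■■□
□□■□□□
>□■□■■
□□□■■□
□□□□■■
[27] □□□□□□
□□□□□□
□□□□□□
□□□■■□
□□■□□□
■□■□■■
v□□■■□
□□□□■■
[28] □□□□□□
□□□□□□
□□□□□□
□□□■■□
□□■□□□
■□■□■■
■□□■■<
□□□□■■
[29] □□□□□□
□□□□□□
□□□□□□
□□□■■□
□□■□□□
■□■□■^
■□□■■■
□□□□■■
[30] □□□□□□
□□□□□□
□□□□□□
□□□■■□
□□■□□□
■□■□<□
■□□■■■
□□□□■■
[31] □□□□□□
□□□□□□
□□□□□□
□□□■■□
□□■□□□
■□■□□□
■□□■v■
□□□□■■
[32] □□□□□□
□□□□□□
□□□□□□
□□□■■□
□□■□□□
■□■□□□
■□□■□>
□□□□■■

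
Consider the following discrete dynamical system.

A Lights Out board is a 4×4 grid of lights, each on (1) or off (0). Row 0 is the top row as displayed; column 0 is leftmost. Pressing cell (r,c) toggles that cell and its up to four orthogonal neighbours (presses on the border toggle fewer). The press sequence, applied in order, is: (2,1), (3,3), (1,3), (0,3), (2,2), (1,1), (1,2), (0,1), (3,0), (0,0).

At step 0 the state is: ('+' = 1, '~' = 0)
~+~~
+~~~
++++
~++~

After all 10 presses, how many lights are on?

step 0: ~+~~
+~~~
++++
~++~
step 1: ~+~~
++~~
~~~+
~~+~
step 2: ~+~~
++~~
~~~~
~~~+
step 3: ~+~+
++++
~~~+
~~~+
step 4: ~++~
+++~
~~~+
~~~+
step 5: ~++~
++~~
~++~
~~++
step 6: ~~+~
~~+~
~~+~
~~++
step 7: ~~~~
~+~+
~~~~
~~++
step 8: +++~
~~~+
~~~~
~~++
step 9: +++~
~~~+
+~~~
++++
step 10: ~~+~
+~~+
+~~~
++++

8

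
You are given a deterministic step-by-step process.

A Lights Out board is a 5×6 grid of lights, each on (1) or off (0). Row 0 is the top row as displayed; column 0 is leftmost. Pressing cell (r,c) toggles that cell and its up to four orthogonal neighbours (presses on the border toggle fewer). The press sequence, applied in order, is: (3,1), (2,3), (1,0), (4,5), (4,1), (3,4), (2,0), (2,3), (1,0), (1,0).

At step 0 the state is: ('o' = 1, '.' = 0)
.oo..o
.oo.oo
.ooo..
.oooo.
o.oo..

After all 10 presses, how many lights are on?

14

0) .oo..o
.oo.oo
.ooo..
.oooo.
o.oo..
1) .oo..o
.oo.oo
..oo..
o..oo.
oooo..
2) .oo..o
.ooooo
....o.
o...o.
oooo..
3) ooo..o
o.oooo
o...o.
o...o.
oooo..
4) ooo..o
o.oooo
o...o.
o...oo
oooooo
5) ooo..o
o.oooo
o...o.
oo..oo
...ooo
6) ooo..o
o.oooo
o.....
oo.o..
...o.o
7) ooo..o
..oooo
.o....
.o.o..
...o.o
8) ooo..o
..o.oo
.oooo.
.o....
...o.o
9) .oo..o
ooo.oo
ooooo.
.o....
...o.o
10) ooo..o
..o.oo
.oooo.
.o....
...o.o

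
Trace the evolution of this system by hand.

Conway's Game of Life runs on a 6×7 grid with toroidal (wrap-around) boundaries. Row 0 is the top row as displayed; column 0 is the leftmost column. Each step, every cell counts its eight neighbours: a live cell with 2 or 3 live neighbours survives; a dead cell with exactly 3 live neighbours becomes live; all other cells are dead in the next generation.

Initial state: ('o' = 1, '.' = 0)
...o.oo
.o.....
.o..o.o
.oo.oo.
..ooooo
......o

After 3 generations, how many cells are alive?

step 0: ...o.oo
.o.....
.o..o.o
.oo.oo.
..ooooo
......o
step 1: o....oo
..o.o.o
.o.oo..
.o.....
ooo...o
o.o....
step 2: o..o.o.
.oo.o.o
oo.ooo.
...o...
..o...o
..o..o.
step 3: o..o.o.
.......
oo...oo
oo.o.oo
..oo...
.ooooo.

19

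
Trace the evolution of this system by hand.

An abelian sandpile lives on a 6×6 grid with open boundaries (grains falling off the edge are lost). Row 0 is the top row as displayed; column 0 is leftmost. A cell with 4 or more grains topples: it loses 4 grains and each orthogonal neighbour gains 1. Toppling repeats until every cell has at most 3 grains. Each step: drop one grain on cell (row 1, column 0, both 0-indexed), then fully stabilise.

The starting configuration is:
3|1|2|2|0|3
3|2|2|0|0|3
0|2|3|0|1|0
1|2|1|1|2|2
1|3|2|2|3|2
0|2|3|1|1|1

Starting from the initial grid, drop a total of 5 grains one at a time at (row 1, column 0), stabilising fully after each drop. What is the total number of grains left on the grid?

t=0: 3|1|2|2|0|3
3|2|2|0|0|3
0|2|3|0|1|0
1|2|1|1|2|2
1|3|2|2|3|2
0|2|3|1|1|1
t=1: 0|2|2|2|0|3
1|3|2|0|0|3
1|2|3|0|1|0
1|2|1|1|2|2
1|3|2|2|3|2
0|2|3|1|1|1
t=2: 0|2|2|2|0|3
2|3|2|0|0|3
1|2|3|0|1|0
1|2|1|1|2|2
1|3|2|2|3|2
0|2|3|1|1|1
t=3: 0|2|2|2|0|3
3|3|2|0|0|3
1|2|3|0|1|0
1|2|1|1|2|2
1|3|2|2|3|2
0|2|3|1|1|1
t=4: 1|3|2|2|0|3
1|0|3|0|0|3
2|3|3|0|1|0
1|2|1|1|2|2
1|3|2|2|3|2
0|2|3|1|1|1
t=5: 1|3|2|2|0|3
2|0|3|0|0|3
2|3|3|0|1|0
1|2|1|1|2|2
1|3|2|2|3|2
0|2|3|1|1|1

58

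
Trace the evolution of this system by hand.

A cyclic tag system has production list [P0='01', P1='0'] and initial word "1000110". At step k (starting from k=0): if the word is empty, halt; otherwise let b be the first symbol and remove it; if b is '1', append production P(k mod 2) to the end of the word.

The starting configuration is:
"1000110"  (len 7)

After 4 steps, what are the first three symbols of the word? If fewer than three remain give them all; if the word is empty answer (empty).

110

t=0: "1000110"  (len 7)
t=1: "00011001"  (len 8)
t=2: "0011001"  (len 7)
t=3: "011001"  (len 6)
t=4: "11001"  (len 5)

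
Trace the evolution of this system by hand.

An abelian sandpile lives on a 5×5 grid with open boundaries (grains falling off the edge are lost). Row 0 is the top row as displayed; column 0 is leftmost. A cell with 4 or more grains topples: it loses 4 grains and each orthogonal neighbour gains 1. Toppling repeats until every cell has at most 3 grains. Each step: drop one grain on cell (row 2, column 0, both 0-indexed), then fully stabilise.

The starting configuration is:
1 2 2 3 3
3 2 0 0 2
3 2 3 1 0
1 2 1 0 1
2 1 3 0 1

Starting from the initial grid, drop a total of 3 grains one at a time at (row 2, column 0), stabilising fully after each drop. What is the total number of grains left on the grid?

40

0) 1 2 2 3 3
3 2 0 0 2
3 2 3 1 0
1 2 1 0 1
2 1 3 0 1
1) 2 2 2 3 3
0 3 0 0 2
1 3 3 1 0
2 2 1 0 1
2 1 3 0 1
2) 2 2 2 3 3
0 3 0 0 2
2 3 3 1 0
2 2 1 0 1
2 1 3 0 1
3) 2 2 2 3 3
0 3 0 0 2
3 3 3 1 0
2 2 1 0 1
2 1 3 0 1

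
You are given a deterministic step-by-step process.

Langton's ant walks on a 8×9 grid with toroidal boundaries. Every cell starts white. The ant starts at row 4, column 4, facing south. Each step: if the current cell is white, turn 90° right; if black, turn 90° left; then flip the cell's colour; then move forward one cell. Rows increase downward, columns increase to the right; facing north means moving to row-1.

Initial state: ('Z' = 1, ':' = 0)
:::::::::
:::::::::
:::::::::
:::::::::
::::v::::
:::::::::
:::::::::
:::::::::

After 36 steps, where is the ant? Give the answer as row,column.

0,4

0) :::::::::
:::::::::
:::::::::
:::::::::
::::v::::
:::::::::
:::::::::
:::::::::
1) :::::::::
:::::::::
:::::::::
:::::::::
:::<Z::::
:::::::::
:::::::::
:::::::::
2) :::::::::
:::::::::
:::::::::
:::^:::::
:::ZZ::::
:::::::::
:::::::::
:::::::::
3) :::::::::
:::::::::
:::::::::
:::Z>::::
:::ZZ::::
:::::::::
:::::::::
:::::::::
4) :::::::::
:::::::::
:::::::::
:::ZZ::::
:::Zv::::
:::::::::
:::::::::
:::::::::
5) :::::::::
:::::::::
:::::::::
:::ZZ::::
:::Z:>:::
:::::::::
:::::::::
:::::::::
6) :::::::::
:::::::::
:::::::::
:::ZZ::::
:::Z:Z:::
:::::v:::
:::::::::
:::::::::
7) :::::::::
:::::::::
:::::::::
:::ZZ::::
:::Z:Z:::
::::<Z:::
:::::::::
:::::::::
8) :::::::::
:::::::::
:::::::::
:::ZZ::::
:::Z^Z:::
::::ZZ:::
:::::::::
:::::::::
9) :::::::::
:::::::::
:::::::::
:::ZZ::::
:::ZZ>:::
::::ZZ:::
:::::::::
:::::::::
10) :::::::::
:::::::::
:::::::::
:::ZZ^:::
:::ZZ::::
::::ZZ:::
:::::::::
:::::::::
11) :::::::::
:::::::::
:::::::::
:::ZZZ>::
:::ZZ::::
::::ZZ:::
:::::::::
:::::::::
12) :::::::::
:::::::::
:::::::::
:::ZZZZ::
:::ZZ:v::
::::ZZ:::
:::::::::
:::::::::
13) :::::::::
:::::::::
:::::::::
:::ZZZZ::
:::ZZ<Z::
::::ZZ:::
:::::::::
:::::::::
14) :::::::::
:::::::::
:::::::::
:::ZZ^Z::
:::ZZZZ::
::::ZZ:::
:::::::::
:::::::::
15) :::::::::
:::::::::
:::::::::
:::Z<:Z::
:::ZZZZ::
::::ZZ:::
:::::::::
:::::::::
16) :::::::::
:::::::::
:::::::::
:::Z::Z::
:::ZvZZ::
::::ZZ:::
:::::::::
:::::::::
17) :::::::::
:::::::::
:::::::::
:::Z::Z::
:::Z:>Z::
::::ZZ:::
:::::::::
:::::::::
18) :::::::::
:::::::::
:::::::::
:::Z:^Z::
:::Z::Z::
::::ZZ:::
:::::::::
:::::::::
19) :::::::::
:::::::::
:::::::::
:::Z:Z>::
:::Z::Z::
::::ZZ:::
:::::::::
:::::::::
20) :::::::::
:::::::::
::::::^::
:::Z:Z:::
:::Z::Z::
::::ZZ:::
:::::::::
:::::::::
21) :::::::::
:::::::::
::::::Z>:
:::Z:Z:::
:::Z::Z::
::::ZZ:::
:::::::::
:::::::::
22) :::::::::
:::::::::
::::::ZZ:
:::Z:Z:v:
:::Z::Z::
::::ZZ:::
:::::::::
:::::::::
23) :::::::::
:::::::::
::::::ZZ:
:::Z:Z<Z:
:::Z::Z::
::::ZZ:::
:::::::::
:::::::::
24) :::::::::
:::::::::
::::::^Z:
:::Z:ZZZ:
:::Z::Z::
::::ZZ:::
:::::::::
:::::::::
25) :::::::::
:::::::::
:::::<:Z:
:::Z:ZZZ:
:::Z::Z::
::::ZZ:::
:::::::::
:::::::::
26) :::::::::
:::::^:::
:::::Z:Z:
:::Z:ZZZ:
:::Z::Z::
::::ZZ:::
:::::::::
:::::::::
27) :::::::::
:::::Z>::
:::::Z:Z:
:::Z:ZZZ:
:::Z::Z::
::::ZZ:::
:::::::::
:::::::::
28) :::::::::
:::::ZZ::
:::::ZvZ:
:::Z:ZZZ:
:::Z::Z::
::::ZZ:::
:::::::::
:::::::::
29) :::::::::
:::::ZZ::
:::::<ZZ:
:::Z:ZZZ:
:::Z::Z::
::::ZZ:::
:::::::::
:::::::::
30) :::::::::
:::::ZZ::
::::::ZZ:
:::Z:vZZ:
:::Z::Z::
::::ZZ:::
:::::::::
:::::::::
31) :::::::::
:::::ZZ::
::::::ZZ:
:::Z::>Z:
:::Z::Z::
::::ZZ:::
:::::::::
:::::::::
32) :::::::::
:::::ZZ::
::::::^Z:
:::Z:::Z:
:::Z::Z::
::::ZZ:::
:::::::::
:::::::::
33) :::::::::
:::::ZZ::
:::::<:Z:
:::Z:::Z:
:::Z::Z::
::::ZZ:::
:::::::::
:::::::::
34) :::::::::
:::::^Z::
:::::Z:Z:
:::Z:::Z:
:::Z::Z::
::::ZZ:::
:::::::::
:::::::::
35) :::::::::
::::<:Z::
:::::Z:Z:
:::Z:::Z:
:::Z::Z::
::::ZZ:::
:::::::::
:::::::::
36) ::::^::::
::::Z:Z::
:::::Z:Z:
:::Z:::Z:
:::Z::Z::
::::ZZ:::
:::::::::
:::::::::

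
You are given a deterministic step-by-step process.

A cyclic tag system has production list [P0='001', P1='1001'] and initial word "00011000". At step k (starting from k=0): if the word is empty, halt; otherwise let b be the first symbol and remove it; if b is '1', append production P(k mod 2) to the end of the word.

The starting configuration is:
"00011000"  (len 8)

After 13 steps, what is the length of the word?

step 0: "00011000"  (len 8)
step 1: "0011000"  (len 7)
step 2: "011000"  (len 6)
step 3: "11000"  (len 5)
step 4: "10001001"  (len 8)
step 5: "0001001001"  (len 10)
step 6: "001001001"  (len 9)
step 7: "01001001"  (len 8)
step 8: "1001001"  (len 7)
step 9: "001001001"  (len 9)
step 10: "01001001"  (len 8)
step 11: "1001001"  (len 7)
step 12: "0010011001"  (len 10)
step 13: "010011001"  (len 9)

9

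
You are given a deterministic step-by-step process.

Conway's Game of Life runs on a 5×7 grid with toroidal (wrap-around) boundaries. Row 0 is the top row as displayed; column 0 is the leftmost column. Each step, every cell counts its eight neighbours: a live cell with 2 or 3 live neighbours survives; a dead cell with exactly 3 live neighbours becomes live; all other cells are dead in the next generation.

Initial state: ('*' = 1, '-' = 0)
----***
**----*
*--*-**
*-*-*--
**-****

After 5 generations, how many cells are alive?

[0] ----***
**----*
*--*-**
*-*-*--
**-****
[1] --**---
-*-----
--****-
--*----
-**----
[2] ---*---
-*-----
-****--
----*--
-*-----
[3] --*----
-*--*--
-****--
-*--*--
-------
[4] -------
-*--*--
**--**-
-*--*--
-------
[5] -------
**--**-
******-
**--**-
-------

14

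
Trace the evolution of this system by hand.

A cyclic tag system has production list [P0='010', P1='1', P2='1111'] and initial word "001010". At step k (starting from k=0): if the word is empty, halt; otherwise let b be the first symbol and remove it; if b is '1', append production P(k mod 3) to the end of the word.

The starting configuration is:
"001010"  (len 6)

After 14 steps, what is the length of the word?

k=0  "001010"  (len 6)
k=1  "01010"  (len 5)
k=2  "1010"  (len 4)
k=3  "0101111"  (len 7)
k=4  "101111"  (len 6)
k=5  "011111"  (len 6)
k=6  "11111"  (len 5)
k=7  "1111010"  (len 7)
k=8  "1110101"  (len 7)
k=9  "1101011111"  (len 10)
k=10  "101011111010"  (len 12)
k=11  "010111110101"  (len 12)
k=12  "10111110101"  (len 11)
k=13  "0111110101010"  (len 13)
k=14  "111110101010"  (len 12)

12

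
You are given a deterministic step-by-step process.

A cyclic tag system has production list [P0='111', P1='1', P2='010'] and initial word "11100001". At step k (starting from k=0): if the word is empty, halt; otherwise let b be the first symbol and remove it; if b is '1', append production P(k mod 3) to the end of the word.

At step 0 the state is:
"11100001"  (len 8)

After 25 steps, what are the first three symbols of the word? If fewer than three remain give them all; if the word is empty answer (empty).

011

k=0  "11100001"  (len 8)
k=1  "1100001111"  (len 10)
k=2  "1000011111"  (len 10)
k=3  "000011111010"  (len 12)
k=4  "00011111010"  (len 11)
k=5  "0011111010"  (len 10)
k=6  "011111010"  (len 9)
k=7  "11111010"  (len 8)
k=8  "11110101"  (len 8)
k=9  "1110101010"  (len 10)
k=10  "110101010111"  (len 12)
k=11  "101010101111"  (len 12)
k=12  "01010101111010"  (len 14)
k=13  "1010101111010"  (len 13)
k=14  "0101011110101"  (len 13)
k=15  "101011110101"  (len 12)
k=16  "01011110101111"  (len 14)
k=17  "1011110101111"  (len 13)
k=18  "011110101111010"  (len 15)
k=19  "11110101111010"  (len 14)
k=20  "11101011110101"  (len 14)
k=21  "1101011110101010"  (len 16)
k=22  "101011110101010111"  (len 18)
k=23  "010111101010101111"  (len 18)
k=24  "10111101010101111"  (len 17)
k=25  "0111101010101111111"  (len 19)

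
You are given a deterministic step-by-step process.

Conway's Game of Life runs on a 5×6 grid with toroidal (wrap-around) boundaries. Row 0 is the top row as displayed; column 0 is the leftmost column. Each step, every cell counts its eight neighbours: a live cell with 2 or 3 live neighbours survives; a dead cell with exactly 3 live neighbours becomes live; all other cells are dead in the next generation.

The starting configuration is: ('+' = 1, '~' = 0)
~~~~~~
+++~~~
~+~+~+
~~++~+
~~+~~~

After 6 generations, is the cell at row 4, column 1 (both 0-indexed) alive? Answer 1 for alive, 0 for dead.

t=0: ~~~~~~
+++~~~
~+~+~+
~~++~+
~~+~~~
t=1: ~~+~~~
+++~~~
~~~+~+
++~+~~
~~++~~
t=2: ~~~~~~
++++~~
~~~+++
++~+~~
~~~+~~
t=3: ~+~+~~
++++~+
~~~~~+
+~~+~+
~~+~~~
t=4: ~~~++~
~+~+~+
~~~+~~
+~~~++
+++++~
t=5: ~~~~~~
~~~+~~
~~++~~
+~~~~~
+++~~~
t=6: ~++~~~
~~++~~
~~++~~
+~~+~~
++~~~~

1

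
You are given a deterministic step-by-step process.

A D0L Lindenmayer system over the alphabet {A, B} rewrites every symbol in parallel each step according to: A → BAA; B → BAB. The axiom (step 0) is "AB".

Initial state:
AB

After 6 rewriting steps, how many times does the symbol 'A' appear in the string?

729

gen 0: AB
gen 1: BAABAB
gen 2: BABBAABAABABBAABAB
gen 3: BABBAABABBABBAABAABABBAABAABABBAABABBABBAABAABABBAABAB
gen 4: BABBAABABBABBAABAABABBAABABBABBAABABBABBAABAABABBAABAABABB…ABABBABBAABABBABBAABAABABBAABAABABBAABABBABBAABAABABBAABAB  (len 162)
gen 5: BABBAABABBABBAABAABABBAABABBABBAABABBABBAABAABABBAABAABABB…ABABBABBAABABBABBAABAABABBAABAABABBAABABBABBAABAABABBAABAB  (len 486)
gen 6: BABBAABABBABBAABAABABBAABABBABBAABABBABBAABAABABBAABAABABB…ABABBABBAABABBABBAABAABABBAABAABABBAABABBABBAABAABABBAABAB  (len 1458)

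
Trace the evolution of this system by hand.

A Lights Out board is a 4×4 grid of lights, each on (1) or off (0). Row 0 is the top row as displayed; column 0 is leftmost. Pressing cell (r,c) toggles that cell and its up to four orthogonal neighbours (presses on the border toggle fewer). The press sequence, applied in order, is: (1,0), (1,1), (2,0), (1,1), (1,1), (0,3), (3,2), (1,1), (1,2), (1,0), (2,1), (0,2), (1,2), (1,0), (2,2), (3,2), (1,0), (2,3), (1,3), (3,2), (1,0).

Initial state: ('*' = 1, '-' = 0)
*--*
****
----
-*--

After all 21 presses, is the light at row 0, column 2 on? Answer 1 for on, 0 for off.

0

t=0: *--*
****
----
-*--
t=1: ---*
--**
*---
-*--
t=2: -*-*
**-*
**--
-*--
t=3: -*-*
-*-*
----
**--
t=4: ---*
*-**
-*--
**--
t=5: -*-*
-*-*
----
**--
t=6: -**-
-*--
----
**--
t=7: -**-
-*--
--*-
*-**
t=8: --*-
*-*-
-**-
*-**
t=9: ----
**-*
-*--
*-**
t=10: *---
---*
**--
*-**
t=11: *---
-*-*
--*-
****
t=12: ****
-***
--*-
****
t=13: **-*
----
----
****
t=14: -*-*
**--
*---
****
t=15: -*-*
***-
****
**-*
t=16: -*-*
***-
**-*
*-*-
t=17: **-*
--*-
-*-*
*-*-
t=18: **-*
--**
-**-
*-**
t=19: **--
----
-***
*-**
t=20: **--
----
-*-*
**--
t=21: -*--
**--
**-*
**--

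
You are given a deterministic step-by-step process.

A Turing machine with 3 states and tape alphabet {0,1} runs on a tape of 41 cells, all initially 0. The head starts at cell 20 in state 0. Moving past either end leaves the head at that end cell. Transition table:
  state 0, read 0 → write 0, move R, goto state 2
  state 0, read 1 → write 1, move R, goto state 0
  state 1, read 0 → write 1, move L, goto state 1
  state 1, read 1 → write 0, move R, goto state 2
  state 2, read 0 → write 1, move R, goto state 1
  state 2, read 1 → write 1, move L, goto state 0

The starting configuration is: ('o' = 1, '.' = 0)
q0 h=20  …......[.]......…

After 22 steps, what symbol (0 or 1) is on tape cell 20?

0

k=0  q0 h=20  …......[.]......…
k=1  q2 h=21  …......[.]......…
k=2  q1 h=22  ….....o[.]......…
k=3  q1 h=21  …......[o]o.....…
k=4  q2 h=22  …......[o]......…
k=5  q0 h=21  …......[.]o.....…
k=6  q2 h=22  …......[o]......…
k=7  q0 h=21  …......[.]o.....…
k=8  q2 h=22  …......[o]......…
k=9  q0 h=21  …......[.]o.....…
k=10  q2 h=22  …......[o]......…
k=11  q0 h=21  …......[.]o.....…
k=12  q2 h=22  …......[o]......…
k=13  q0 h=21  …......[.]o.....…
k=14  q2 h=22  …......[o]......…
k=15  q0 h=21  …......[.]o.....…
k=16  q2 h=22  …......[o]......…
k=17  q0 h=21  …......[.]o.....…
k=18  q2 h=22  …......[o]......…
k=19  q0 h=21  …......[.]o.....…
k=20  q2 h=22  …......[o]......…
k=21  q0 h=21  …......[.]o.....…
k=22  q2 h=22  …......[o]......…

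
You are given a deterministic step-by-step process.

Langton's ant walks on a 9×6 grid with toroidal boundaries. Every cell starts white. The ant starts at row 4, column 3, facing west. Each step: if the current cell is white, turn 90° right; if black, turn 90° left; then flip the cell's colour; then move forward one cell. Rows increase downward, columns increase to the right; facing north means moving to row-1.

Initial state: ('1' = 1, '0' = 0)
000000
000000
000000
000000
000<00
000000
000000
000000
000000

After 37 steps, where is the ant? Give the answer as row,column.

5,1

gen 0: 000000
000000
000000
000000
000<00
000000
000000
000000
000000
gen 1: 000000
000000
000000
000^00
000100
000000
000000
000000
000000
gen 2: 000000
000000
000000
0001>0
000100
000000
000000
000000
000000
gen 3: 000000
000000
000000
000110
0001v0
000000
000000
000000
000000
gen 4: 000000
000000
000000
000110
000<10
000000
000000
000000
000000
gen 5: 000000
000000
000000
000110
000010
000v00
000000
000000
000000
gen 6: 000000
000000
000000
000110
000010
00<100
000000
000000
000000
gen 7: 000000
000000
000000
000110
00^010
001100
000000
000000
000000
gen 8: 000000
000000
000000
000110
001>10
001100
000000
000000
000000
gen 9: 000000
000000
000000
000110
001110
001v00
000000
000000
000000
gen 10: 000000
000000
000000
000110
001110
0010>0
000000
000000
000000
gen 11: 000000
000000
000000
000110
001110
001010
0000v0
000000
000000
gen 12: 000000
000000
000000
000110
001110
001010
000<10
000000
000000
gen 13: 000000
000000
000000
000110
001110
001^10
000110
000000
000000
gen 14: 000000
000000
000000
000110
001110
0011>0
000110
000000
000000
gen 15: 000000
000000
000000
000110
0011^0
001100
000110
000000
000000
gen 16: 000000
000000
000000
000110
001<00
001100
000110
000000
000000
gen 17: 000000
000000
000000
000110
001000
001v00
000110
000000
000000
gen 18: 000000
000000
000000
000110
001000
0010>0
000110
000000
000000
gen 19: 000000
000000
000000
000110
001000
001010
0001v0
000000
000000
gen 20: 000000
000000
000000
000110
001000
001010
00010>
000000
000000
gen 21: 000000
000000
000000
000110
001000
001010
000101
00000v
000000
gen 22: 000000
000000
000000
000110
001000
001010
000101
0000<1
000000
gen 23: 000000
000000
000000
000110
001000
001010
0001^1
000011
000000
gen 24: 000000
000000
000000
000110
001000
001010
00011>
000011
000000
gen 25: 000000
000000
000000
000110
001000
00101^
000110
000011
000000
gen 26: 000000
000000
000000
000110
001000
>01011
000110
000011
000000
gen 27: 000000
000000
000000
000110
001000
101011
v00110
000011
000000
gen 28: 000000
000000
000000
000110
001000
101011
10011<
000011
000000
gen 29: 000000
000000
000000
000110
001000
10101^
100111
000011
000000
gen 30: 000000
000000
000000
000110
001000
1010<0
100111
000011
000000
gen 31: 000000
000000
000000
000110
001000
101000
1001v1
000011
000000
gen 32: 000000
000000
000000
000110
001000
101000
10010>
000011
000000
gen 33: 000000
000000
000000
000110
001000
10100^
100100
000011
000000
gen 34: 000000
000000
000000
000110
001000
>01001
100100
000011
000000
gen 35: 000000
000000
000000
000110
^01000
001001
100100
000011
000000
gen 36: 000000
000000
000000
000110
1>1000
001001
100100
000011
000000
gen 37: 000000
000000
000000
000110
111000
0v1001
100100
000011
000000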